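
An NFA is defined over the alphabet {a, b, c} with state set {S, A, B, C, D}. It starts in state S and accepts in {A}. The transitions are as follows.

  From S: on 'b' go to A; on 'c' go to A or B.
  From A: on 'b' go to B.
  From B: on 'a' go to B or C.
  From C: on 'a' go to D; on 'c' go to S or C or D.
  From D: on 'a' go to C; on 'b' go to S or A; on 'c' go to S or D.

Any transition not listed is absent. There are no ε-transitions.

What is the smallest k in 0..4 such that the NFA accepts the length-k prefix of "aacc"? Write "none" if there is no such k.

none

Start in {S}.
Read 'a': {S} → ∅.
The set is empty and remains empty for the remaining 3 symbols.
No reachable set along the way intersects F.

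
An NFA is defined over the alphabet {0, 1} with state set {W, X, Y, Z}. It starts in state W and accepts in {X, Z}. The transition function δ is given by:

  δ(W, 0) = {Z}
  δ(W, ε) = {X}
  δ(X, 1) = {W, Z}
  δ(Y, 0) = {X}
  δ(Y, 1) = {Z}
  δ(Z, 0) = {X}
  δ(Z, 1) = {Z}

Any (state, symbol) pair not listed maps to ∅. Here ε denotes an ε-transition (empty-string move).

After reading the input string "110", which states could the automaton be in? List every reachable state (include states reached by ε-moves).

{X, Z}

Start: ε-closure({W}) = {W, X}.
Read '1': {W, X} → {W, X, Z}.
Read '1': {W, X, Z} → {W, X, Z}.
Read '0': {W, X, Z} → {X, Z}.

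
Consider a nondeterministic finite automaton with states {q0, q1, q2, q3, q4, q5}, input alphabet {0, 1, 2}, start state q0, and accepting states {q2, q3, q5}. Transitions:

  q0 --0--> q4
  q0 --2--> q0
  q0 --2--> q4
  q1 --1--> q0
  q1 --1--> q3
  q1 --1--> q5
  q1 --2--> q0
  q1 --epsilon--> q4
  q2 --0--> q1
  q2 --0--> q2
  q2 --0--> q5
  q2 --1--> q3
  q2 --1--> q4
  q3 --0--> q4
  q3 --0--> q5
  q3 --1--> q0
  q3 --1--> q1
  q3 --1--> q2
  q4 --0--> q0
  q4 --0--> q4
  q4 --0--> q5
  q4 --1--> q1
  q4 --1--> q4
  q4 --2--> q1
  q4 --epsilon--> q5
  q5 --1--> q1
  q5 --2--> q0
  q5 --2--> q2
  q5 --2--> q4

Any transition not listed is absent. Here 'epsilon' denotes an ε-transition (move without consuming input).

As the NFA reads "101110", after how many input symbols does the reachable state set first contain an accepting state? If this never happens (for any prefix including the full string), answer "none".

none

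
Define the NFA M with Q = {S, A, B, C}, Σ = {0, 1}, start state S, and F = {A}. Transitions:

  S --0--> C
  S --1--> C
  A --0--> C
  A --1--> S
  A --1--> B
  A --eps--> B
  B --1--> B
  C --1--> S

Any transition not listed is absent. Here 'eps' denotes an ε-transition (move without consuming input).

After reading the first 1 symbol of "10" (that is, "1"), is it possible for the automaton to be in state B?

No

Start in {S}.
Read '1': {S} → {C}.
State B is not in {C}.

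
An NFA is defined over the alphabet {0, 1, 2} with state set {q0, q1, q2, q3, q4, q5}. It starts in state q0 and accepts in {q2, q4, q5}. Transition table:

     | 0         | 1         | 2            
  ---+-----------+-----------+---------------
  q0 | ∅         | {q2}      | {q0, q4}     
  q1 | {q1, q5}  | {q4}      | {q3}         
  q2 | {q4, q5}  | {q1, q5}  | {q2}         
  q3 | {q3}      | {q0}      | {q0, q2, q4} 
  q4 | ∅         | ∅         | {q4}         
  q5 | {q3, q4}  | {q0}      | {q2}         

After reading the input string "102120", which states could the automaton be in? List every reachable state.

{q3, q4, q5}

Start in {q0}.
Read '1': {q0} → {q2}.
Read '0': {q2} → {q4, q5}.
Read '2': {q4, q5} → {q2, q4}.
Read '1': {q2, q4} → {q1, q5}.
Read '2': {q1, q5} → {q2, q3}.
Read '0': {q2, q3} → {q3, q4, q5}.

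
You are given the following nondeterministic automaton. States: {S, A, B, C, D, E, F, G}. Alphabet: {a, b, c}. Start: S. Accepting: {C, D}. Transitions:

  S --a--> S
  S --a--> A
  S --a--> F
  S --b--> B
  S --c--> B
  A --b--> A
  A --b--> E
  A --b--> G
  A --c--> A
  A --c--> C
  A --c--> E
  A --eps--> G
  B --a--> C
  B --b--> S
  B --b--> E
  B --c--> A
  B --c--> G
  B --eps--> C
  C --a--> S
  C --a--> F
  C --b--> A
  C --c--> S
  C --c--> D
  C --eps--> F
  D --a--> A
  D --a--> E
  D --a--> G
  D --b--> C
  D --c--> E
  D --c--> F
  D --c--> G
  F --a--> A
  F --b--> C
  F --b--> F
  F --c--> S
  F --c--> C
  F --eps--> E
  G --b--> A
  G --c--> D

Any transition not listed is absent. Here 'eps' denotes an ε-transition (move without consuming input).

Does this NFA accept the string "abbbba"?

No

Start in {S}.
Read 'a': S→{S, A, F}; union {S, A, F}; ε-closure = {S, A, E, F, G}.
Read 'b': S→{B}, A→{A, E, G}, E→∅, F→{C, F}, G→{A}; now {A, B, C, E, F, G}.
Read 'b': A→{A, E, G}, B→{S, E}, C→{A}, E→∅, F→{C, F}, G→{A}; now {S, A, C, E, F, G}.
Read 'b': S→{B}, A→{A, E, G}, C→{A}, E→∅, F→{C, F}, G→{A}; now {A, B, C, E, F, G}.
Read 'b': A→{A, E, G}, B→{S, E}, C→{A}, E→∅, F→{C, F}, G→{A}; now {S, A, C, E, F, G}.
Read 'a': S→{S, A, F}, A→∅, C→{S, F}, E→∅, F→{A}, G→∅; union {S, A, F}; ε-closure = {S, A, E, F, G}.
The final set {S, A, E, F, G} contains no accepting state.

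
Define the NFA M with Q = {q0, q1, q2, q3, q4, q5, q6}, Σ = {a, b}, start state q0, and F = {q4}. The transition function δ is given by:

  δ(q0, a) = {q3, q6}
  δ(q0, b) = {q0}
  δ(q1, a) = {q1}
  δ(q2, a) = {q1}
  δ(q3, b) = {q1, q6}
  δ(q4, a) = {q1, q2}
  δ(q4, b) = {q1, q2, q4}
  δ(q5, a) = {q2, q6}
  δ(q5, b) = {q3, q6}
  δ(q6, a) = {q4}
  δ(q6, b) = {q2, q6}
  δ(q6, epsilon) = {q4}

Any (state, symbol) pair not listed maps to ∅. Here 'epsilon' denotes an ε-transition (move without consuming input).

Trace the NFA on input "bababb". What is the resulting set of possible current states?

{q1, q2, q4}

Start in {q0}.
Read 'b': q0→{q0}; now {q0}.
Read 'a': q0→{q3, q6}; union {q3, q6}; ε-closure = {q3, q4, q6}.
Read 'b': q3→{q1, q6}, q4→{q1, q2, q4}, q6→{q2, q6}; now {q1, q2, q4, q6}.
Read 'a': q1→{q1}, q2→{q1}, q4→{q1, q2}, q6→{q4}; now {q1, q2, q4}.
Read 'b': q1→∅, q2→∅, q4→{q1, q2, q4}; now {q1, q2, q4}.
Read 'b': q1→∅, q2→∅, q4→{q1, q2, q4}; now {q1, q2, q4}.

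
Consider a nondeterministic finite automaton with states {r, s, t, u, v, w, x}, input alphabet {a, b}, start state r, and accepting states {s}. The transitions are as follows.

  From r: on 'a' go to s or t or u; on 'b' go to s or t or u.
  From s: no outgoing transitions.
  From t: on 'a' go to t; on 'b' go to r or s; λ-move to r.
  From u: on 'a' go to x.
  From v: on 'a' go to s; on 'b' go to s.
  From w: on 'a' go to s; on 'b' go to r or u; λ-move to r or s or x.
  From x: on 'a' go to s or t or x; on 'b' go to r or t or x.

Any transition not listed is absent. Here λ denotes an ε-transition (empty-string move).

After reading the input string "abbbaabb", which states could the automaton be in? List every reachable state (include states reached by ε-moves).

{r, s, t, u, x}

Start in {r}.
Read 'a': {r} → {r, s, t, u}.
Read 'b': {r, s, t, u} → {r, s, t, u}.
Read 'b': {r, s, t, u} → {r, s, t, u}.
Read 'b': {r, s, t, u} → {r, s, t, u}.
Read 'a': {r, s, t, u} → {r, s, t, u, x}.
Read 'a': {r, s, t, u, x} → {r, s, t, u, x}.
Read 'b': {r, s, t, u, x} → {r, s, t, u, x}.
Read 'b': {r, s, t, u, x} → {r, s, t, u, x}.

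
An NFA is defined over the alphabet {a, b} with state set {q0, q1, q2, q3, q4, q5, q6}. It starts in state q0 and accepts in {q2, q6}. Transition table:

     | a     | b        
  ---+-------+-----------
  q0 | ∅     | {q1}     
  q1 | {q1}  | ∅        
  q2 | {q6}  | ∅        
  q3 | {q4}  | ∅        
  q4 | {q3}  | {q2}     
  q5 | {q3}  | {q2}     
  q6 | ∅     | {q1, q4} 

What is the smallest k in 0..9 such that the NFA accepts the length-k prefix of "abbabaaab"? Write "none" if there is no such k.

Start in {q0}.
Read 'a': q0→∅; now ∅.
The set is empty and remains empty for the remaining 8 symbols.
No reachable set along the way intersects F.

none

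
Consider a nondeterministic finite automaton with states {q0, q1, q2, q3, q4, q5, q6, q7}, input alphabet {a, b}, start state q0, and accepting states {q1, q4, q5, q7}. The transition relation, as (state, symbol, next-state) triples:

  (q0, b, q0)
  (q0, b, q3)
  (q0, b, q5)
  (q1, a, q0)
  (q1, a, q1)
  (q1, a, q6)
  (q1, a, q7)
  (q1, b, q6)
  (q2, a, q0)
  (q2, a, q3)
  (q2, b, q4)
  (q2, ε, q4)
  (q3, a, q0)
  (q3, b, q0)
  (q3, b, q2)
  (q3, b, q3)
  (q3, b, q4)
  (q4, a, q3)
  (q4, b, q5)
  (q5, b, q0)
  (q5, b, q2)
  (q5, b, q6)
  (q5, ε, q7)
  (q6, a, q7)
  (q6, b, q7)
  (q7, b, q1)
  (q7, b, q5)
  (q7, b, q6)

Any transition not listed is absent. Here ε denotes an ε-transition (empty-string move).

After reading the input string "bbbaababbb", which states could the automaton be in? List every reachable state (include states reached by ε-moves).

Start in {q0}.
Read 'b': q0→{q0, q3, q5}; union {q0, q3, q5}; ε-closure = {q0, q3, q5, q7}.
Read 'b': q0→{q0, q3, q5}, q3→{q0, q2, q3, q4}, q5→{q0, q2, q6}, q7→{q1, q5, q6}; union {q0, q1, q2, q3, q4, q5, q6}; ε-closure = {q0, q1, q2, q3, q4, q5, q6, q7}.
Read 'b': q0→{q0, q3, q5}, q1→{q6}, q2→{q4}, q3→{q0, q2, q3, q4}, q4→{q5}, q5→{q0, q2, q6}, q6→{q7}, q7→{q1, q5, q6}; now {q0, q1, q2, q3, q4, q5, q6, q7}.
Read 'a': q0→∅, q1→{q0, q1, q6, q7}, q2→{q0, q3}, q3→{q0}, q4→{q3}, q5→∅, q6→{q7}, q7→∅; now {q0, q1, q3, q6, q7}.
Read 'a': q0→∅, q1→{q0, q1, q6, q7}, q3→{q0}, q6→{q7}, q7→∅; now {q0, q1, q6, q7}.
Read 'b': q0→{q0, q3, q5}, q1→{q6}, q6→{q7}, q7→{q1, q5, q6}; now {q0, q1, q3, q5, q6, q7}.
Read 'a': q0→∅, q1→{q0, q1, q6, q7}, q3→{q0}, q5→∅, q6→{q7}, q7→∅; now {q0, q1, q6, q7}.
Read 'b': q0→{q0, q3, q5}, q1→{q6}, q6→{q7}, q7→{q1, q5, q6}; now {q0, q1, q3, q5, q6, q7}.
Read 'b': q0→{q0, q3, q5}, q1→{q6}, q3→{q0, q2, q3, q4}, q5→{q0, q2, q6}, q6→{q7}, q7→{q1, q5, q6}; now {q0, q1, q2, q3, q4, q5, q6, q7}.
Read 'b': q0→{q0, q3, q5}, q1→{q6}, q2→{q4}, q3→{q0, q2, q3, q4}, q4→{q5}, q5→{q0, q2, q6}, q6→{q7}, q7→{q1, q5, q6}; now {q0, q1, q2, q3, q4, q5, q6, q7}.

{q0, q1, q2, q3, q4, q5, q6, q7}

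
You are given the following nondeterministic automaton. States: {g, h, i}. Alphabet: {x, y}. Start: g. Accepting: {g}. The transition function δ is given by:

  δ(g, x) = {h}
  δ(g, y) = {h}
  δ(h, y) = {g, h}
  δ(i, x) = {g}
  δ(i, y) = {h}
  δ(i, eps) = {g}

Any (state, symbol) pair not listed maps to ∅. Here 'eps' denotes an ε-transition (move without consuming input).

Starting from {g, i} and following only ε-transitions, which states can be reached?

{g, i}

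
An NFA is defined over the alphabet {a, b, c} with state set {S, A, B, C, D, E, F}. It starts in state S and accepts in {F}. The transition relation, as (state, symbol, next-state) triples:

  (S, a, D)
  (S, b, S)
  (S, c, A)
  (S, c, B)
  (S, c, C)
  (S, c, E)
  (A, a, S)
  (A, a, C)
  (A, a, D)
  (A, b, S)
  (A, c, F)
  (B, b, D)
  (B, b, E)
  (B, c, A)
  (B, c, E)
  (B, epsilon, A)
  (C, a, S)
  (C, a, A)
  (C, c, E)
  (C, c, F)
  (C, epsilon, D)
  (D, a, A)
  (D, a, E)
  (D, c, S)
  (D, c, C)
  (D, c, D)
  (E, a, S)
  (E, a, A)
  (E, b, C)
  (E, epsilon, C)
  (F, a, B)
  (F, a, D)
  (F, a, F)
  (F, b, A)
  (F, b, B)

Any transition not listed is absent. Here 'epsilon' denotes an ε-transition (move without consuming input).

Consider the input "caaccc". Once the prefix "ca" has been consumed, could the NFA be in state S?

Yes

Start in {S}.
Read 'c': {S} → {A, B, C, D, E}.
Read 'a': {A, B, C, D, E} → {S, A, C, D, E}.
State S is in {S, A, C, D, E}.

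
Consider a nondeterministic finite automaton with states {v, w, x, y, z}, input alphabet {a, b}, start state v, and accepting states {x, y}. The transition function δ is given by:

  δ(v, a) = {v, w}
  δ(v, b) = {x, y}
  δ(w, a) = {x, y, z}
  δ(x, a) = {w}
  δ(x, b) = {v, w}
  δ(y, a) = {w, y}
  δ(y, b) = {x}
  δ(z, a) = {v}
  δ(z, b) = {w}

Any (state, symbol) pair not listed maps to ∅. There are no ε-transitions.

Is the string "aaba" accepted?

Yes

Start in {v}.
Read 'a': {v} → {v, w}.
Read 'a': {v, w} → {v, w, x, y, z}.
Read 'b': {v, w, x, y, z} → {v, w, x, y}.
Read 'a': {v, w, x, y} → {v, w, x, y, z}.
The final set {v, w, x, y, z} contains the accepting states x, y.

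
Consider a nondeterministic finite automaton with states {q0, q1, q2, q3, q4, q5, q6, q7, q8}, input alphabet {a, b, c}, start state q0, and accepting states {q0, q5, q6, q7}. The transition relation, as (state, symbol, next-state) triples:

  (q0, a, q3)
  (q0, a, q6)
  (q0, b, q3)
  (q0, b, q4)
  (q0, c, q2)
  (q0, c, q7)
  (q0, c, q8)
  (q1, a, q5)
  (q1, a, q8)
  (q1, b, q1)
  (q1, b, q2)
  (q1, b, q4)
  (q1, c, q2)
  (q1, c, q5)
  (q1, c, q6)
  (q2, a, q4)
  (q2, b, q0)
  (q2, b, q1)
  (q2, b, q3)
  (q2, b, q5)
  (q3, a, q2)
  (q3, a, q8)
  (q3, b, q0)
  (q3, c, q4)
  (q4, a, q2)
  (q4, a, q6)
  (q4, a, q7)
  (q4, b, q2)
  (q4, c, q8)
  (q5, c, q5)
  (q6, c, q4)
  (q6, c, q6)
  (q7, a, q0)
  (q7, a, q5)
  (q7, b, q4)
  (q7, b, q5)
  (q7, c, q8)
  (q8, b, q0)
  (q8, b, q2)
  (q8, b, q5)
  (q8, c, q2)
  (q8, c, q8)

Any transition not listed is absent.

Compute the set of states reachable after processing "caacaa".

Start in {q0}.
Read 'c': q0→{q2, q7, q8}; now {q2, q7, q8}.
Read 'a': q2→{q4}, q7→{q0, q5}, q8→∅; now {q0, q4, q5}.
Read 'a': q0→{q3, q6}, q4→{q2, q6, q7}, q5→∅; now {q2, q3, q6, q7}.
Read 'c': q2→∅, q3→{q4}, q6→{q4, q6}, q7→{q8}; now {q4, q6, q8}.
Read 'a': q4→{q2, q6, q7}, q6→∅, q8→∅; now {q2, q6, q7}.
Read 'a': q2→{q4}, q6→∅, q7→{q0, q5}; now {q0, q4, q5}.

{q0, q4, q5}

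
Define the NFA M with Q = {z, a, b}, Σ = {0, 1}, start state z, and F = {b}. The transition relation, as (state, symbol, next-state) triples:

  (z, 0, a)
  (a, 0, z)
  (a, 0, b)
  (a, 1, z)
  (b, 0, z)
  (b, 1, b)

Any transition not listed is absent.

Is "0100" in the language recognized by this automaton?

Yes

Start in {z}.
Read '0': {z} → {a}.
Read '1': {a} → {z}.
Read '0': {z} → {a}.
Read '0': {a} → {z, b}.
The final set {z, b} contains the accepting state b.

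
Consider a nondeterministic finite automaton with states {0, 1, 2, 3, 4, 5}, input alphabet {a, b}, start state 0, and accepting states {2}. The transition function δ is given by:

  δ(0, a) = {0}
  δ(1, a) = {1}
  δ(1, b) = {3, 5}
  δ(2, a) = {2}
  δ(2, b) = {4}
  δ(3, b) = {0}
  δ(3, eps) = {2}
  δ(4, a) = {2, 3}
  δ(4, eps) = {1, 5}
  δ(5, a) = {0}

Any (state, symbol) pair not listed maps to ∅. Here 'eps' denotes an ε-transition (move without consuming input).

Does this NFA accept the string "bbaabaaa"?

No

Start in {0}.
Read 'b': 0→∅; now ∅.
The set is empty and remains empty for the remaining 7 symbols.
The final set ∅ contains no accepting state.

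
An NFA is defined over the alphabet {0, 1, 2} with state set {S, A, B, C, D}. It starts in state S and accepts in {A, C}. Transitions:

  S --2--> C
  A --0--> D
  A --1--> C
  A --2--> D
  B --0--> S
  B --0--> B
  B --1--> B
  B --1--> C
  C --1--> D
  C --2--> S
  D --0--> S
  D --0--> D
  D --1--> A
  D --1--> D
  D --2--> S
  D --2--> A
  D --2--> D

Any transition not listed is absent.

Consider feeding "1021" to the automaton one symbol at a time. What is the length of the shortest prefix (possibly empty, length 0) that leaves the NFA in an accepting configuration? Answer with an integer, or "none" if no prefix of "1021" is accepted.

Start in {S}.
Read '1': S→∅; now ∅.
The set is empty and remains empty for the remaining 3 symbols.
No reachable set along the way intersects F.

none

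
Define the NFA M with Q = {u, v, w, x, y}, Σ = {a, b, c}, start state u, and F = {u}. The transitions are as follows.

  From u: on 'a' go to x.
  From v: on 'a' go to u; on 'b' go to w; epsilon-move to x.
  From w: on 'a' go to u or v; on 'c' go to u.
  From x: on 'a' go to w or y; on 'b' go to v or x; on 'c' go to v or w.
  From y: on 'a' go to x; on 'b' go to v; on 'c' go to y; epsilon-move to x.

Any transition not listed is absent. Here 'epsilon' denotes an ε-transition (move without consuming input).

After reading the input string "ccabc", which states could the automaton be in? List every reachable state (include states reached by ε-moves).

∅

Start in {u}.
Read 'c': u→∅; now ∅.
The set is empty and remains empty for the remaining 4 symbols.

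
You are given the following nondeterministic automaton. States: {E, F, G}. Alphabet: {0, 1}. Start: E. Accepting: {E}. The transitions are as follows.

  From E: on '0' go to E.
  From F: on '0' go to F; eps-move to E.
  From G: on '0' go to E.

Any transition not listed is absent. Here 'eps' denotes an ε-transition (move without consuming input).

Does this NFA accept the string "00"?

Yes

Start in {E}.
Read '0': E→{E}; now {E}.
Read '0': E→{E}; now {E}.
The final set {E} contains the accepting state E.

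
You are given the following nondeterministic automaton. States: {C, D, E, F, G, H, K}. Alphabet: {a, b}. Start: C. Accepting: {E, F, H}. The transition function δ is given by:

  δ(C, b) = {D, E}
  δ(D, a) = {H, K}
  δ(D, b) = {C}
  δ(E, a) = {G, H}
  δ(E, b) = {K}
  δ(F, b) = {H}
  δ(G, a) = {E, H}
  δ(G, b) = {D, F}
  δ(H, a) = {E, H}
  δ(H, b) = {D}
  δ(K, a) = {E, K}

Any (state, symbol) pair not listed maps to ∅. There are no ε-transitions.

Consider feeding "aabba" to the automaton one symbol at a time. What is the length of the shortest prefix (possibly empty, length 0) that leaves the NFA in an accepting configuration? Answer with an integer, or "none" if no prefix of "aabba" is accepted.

Start in {C}.
Read 'a': C→∅; now ∅.
The set is empty and remains empty for the remaining 4 symbols.
No reachable set along the way intersects F.

none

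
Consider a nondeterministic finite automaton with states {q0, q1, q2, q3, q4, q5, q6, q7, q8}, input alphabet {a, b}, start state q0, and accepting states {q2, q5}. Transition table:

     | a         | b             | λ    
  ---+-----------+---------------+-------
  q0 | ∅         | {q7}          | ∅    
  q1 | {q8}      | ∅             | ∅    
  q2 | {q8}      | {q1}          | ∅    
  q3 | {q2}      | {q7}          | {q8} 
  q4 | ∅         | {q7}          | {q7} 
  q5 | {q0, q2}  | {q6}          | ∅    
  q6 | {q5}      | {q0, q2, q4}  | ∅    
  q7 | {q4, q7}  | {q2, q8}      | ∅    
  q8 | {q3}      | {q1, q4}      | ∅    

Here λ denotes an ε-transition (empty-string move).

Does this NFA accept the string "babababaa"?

Start in {q0}.
Read 'b': q0→{q7}; now {q7}.
Read 'a': q7→{q4, q7}; now {q4, q7}.
Read 'b': q4→{q7}, q7→{q2, q8}; now {q2, q7, q8}.
Read 'a': q2→{q8}, q7→{q4, q7}, q8→{q3}; now {q3, q4, q7, q8}.
Read 'b': q3→{q7}, q4→{q7}, q7→{q2, q8}, q8→{q1, q4}; now {q1, q2, q4, q7, q8}.
Read 'a': q1→{q8}, q2→{q8}, q4→∅, q7→{q4, q7}, q8→{q3}; now {q3, q4, q7, q8}.
Read 'b': q3→{q7}, q4→{q7}, q7→{q2, q8}, q8→{q1, q4}; now {q1, q2, q4, q7, q8}.
Read 'a': q1→{q8}, q2→{q8}, q4→∅, q7→{q4, q7}, q8→{q3}; now {q3, q4, q7, q8}.
Read 'a': q3→{q2}, q4→∅, q7→{q4, q7}, q8→{q3}; union {q2, q3, q4, q7}; ε-closure = {q2, q3, q4, q7, q8}.
The final set {q2, q3, q4, q7, q8} contains the accepting state q2.

Yes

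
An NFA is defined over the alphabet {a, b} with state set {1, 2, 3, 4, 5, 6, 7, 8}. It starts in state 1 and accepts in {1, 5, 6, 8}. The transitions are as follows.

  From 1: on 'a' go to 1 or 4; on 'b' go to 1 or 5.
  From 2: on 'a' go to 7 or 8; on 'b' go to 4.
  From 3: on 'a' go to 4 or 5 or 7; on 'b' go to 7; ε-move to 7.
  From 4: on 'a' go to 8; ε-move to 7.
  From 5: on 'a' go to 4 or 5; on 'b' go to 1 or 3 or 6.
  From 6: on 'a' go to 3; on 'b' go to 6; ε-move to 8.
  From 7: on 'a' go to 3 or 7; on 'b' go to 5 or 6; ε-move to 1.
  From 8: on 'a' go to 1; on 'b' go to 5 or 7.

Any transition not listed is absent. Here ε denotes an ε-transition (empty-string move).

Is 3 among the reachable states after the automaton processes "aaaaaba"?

Start in {1}.
Read 'a': 1→{1, 4}; union {1, 4}; ε-closure = {1, 4, 7}.
Read 'a': 1→{1, 4}, 4→{8}, 7→{3, 7}; now {1, 3, 4, 7, 8}.
Read 'a': 1→{1, 4}, 3→{4, 5, 7}, 4→{8}, 7→{3, 7}, 8→{1}; now {1, 3, 4, 5, 7, 8}.
Read 'a': 1→{1, 4}, 3→{4, 5, 7}, 4→{8}, 5→{4, 5}, 7→{3, 7}, 8→{1}; now {1, 3, 4, 5, 7, 8}.
Read 'a': 1→{1, 4}, 3→{4, 5, 7}, 4→{8}, 5→{4, 5}, 7→{3, 7}, 8→{1}; now {1, 3, 4, 5, 7, 8}.
Read 'b': 1→{1, 5}, 3→{7}, 4→∅, 5→{1, 3, 6}, 7→{5, 6}, 8→{5, 7}; union {1, 3, 5, 6, 7}; ε-closure = {1, 3, 5, 6, 7, 8}.
Read 'a': 1→{1, 4}, 3→{4, 5, 7}, 5→{4, 5}, 6→{3}, 7→{3, 7}, 8→{1}; now {1, 3, 4, 5, 7}.
State 3 is in {1, 3, 4, 5, 7}.

Yes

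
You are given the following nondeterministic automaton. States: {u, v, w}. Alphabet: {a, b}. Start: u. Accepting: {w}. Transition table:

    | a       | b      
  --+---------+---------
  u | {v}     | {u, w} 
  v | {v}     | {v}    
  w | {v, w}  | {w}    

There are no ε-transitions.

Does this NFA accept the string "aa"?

No

Start in {u}.
Read 'a': {u} → {v}.
Read 'a': {v} → {v}.
The final set {v} contains no accepting state.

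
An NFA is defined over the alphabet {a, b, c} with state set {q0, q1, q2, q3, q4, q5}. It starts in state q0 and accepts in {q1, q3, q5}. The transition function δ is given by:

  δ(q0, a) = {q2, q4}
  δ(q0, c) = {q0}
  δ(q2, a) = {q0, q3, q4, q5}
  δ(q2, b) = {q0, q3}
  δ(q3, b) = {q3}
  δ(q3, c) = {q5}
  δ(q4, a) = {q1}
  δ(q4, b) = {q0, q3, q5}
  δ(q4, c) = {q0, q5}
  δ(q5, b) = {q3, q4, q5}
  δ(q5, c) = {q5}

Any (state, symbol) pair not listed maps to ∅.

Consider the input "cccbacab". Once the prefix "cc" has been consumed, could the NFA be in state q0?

Yes

Start in {q0}.
Read 'c': {q0} → {q0}.
Read 'c': {q0} → {q0}.
State q0 is in {q0}.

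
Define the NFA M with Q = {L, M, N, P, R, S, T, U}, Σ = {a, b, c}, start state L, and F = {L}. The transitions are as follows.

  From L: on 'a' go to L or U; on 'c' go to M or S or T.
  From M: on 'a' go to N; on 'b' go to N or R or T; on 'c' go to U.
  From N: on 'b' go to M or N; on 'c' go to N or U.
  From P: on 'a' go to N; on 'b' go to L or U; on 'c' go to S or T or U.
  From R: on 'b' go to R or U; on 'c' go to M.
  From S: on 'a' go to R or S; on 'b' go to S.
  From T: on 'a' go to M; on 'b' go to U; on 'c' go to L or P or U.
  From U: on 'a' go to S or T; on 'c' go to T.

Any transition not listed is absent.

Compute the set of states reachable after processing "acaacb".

Start in {L}.
Read 'a': {L} → {L, U}.
Read 'c': {L, U} → {M, S, T}.
Read 'a': {M, S, T} → {M, N, R, S}.
Read 'a': {M, N, R, S} → {N, R, S}.
Read 'c': {N, R, S} → {M, N, U}.
Read 'b': {M, N, U} → {M, N, R, T}.

{M, N, R, T}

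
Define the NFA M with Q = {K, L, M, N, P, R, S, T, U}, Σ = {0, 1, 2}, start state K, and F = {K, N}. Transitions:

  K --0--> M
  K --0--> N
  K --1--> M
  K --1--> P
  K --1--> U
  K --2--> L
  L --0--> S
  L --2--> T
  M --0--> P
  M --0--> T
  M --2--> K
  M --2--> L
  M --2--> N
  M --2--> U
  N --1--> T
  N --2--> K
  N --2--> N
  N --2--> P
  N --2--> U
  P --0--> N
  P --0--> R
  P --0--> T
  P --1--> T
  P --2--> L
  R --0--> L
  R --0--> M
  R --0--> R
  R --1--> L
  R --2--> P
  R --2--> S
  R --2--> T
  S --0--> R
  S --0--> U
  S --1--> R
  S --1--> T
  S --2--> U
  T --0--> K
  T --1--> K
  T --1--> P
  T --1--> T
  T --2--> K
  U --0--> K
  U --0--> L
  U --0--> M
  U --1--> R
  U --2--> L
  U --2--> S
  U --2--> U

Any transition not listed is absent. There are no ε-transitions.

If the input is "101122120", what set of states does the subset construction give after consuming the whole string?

Start in {K}.
Read '1': {K} → {M, P, U}.
Read '0': {M, P, U} → {K, L, M, N, P, R, T}.
Read '1': {K, L, M, N, P, R, T} → {K, L, M, P, T, U}.
Read '1': {K, L, M, P, T, U} → {K, M, P, R, T, U}.
Read '2': {K, M, P, R, T, U} → {K, L, N, P, S, T, U}.
Read '2': {K, L, N, P, S, T, U} → {K, L, N, P, S, T, U}.
Read '1': {K, L, N, P, S, T, U} → {K, M, P, R, T, U}.
Read '2': {K, M, P, R, T, U} → {K, L, N, P, S, T, U}.
Read '0': {K, L, N, P, S, T, U} → {K, L, M, N, R, S, T, U}.

{K, L, M, N, R, S, T, U}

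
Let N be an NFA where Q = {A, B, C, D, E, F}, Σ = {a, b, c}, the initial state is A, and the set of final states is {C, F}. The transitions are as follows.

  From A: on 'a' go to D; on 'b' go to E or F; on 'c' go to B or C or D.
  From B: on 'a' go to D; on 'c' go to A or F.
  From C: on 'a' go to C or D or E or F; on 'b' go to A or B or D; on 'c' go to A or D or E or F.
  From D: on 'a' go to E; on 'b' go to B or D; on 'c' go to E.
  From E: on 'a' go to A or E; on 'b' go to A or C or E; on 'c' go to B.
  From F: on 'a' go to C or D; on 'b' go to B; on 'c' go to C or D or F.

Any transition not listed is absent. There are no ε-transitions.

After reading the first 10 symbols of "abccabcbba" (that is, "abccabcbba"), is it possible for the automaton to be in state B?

No

Start in {A}.
Read 'a': {A} → {D}.
Read 'b': {D} → {B, D}.
Read 'c': {B, D} → {A, E, F}.
Read 'c': {A, E, F} → {B, C, D, F}.
Read 'a': {B, C, D, F} → {C, D, E, F}.
Read 'b': {C, D, E, F} → {A, B, C, D, E}.
Read 'c': {A, B, C, D, E} → {A, B, C, D, E, F}.
Read 'b': {A, B, C, D, E, F} → {A, B, C, D, E, F}.
Read 'b': {A, B, C, D, E, F} → {A, B, C, D, E, F}.
Read 'a': {A, B, C, D, E, F} → {A, C, D, E, F}.
State B is not in {A, C, D, E, F}.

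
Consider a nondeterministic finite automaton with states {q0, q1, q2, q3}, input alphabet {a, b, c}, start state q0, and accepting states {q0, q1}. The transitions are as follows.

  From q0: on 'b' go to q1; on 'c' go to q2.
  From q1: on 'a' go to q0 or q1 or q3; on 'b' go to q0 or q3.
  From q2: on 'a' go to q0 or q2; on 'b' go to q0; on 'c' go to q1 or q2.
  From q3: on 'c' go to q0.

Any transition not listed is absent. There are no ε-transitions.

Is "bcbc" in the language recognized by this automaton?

Start in {q0}.
Read 'b': {q0} → {q1}.
Read 'c': {q1} → ∅.
The set is empty and remains empty for the remaining 2 symbols.
The final set ∅ contains no accepting state.

No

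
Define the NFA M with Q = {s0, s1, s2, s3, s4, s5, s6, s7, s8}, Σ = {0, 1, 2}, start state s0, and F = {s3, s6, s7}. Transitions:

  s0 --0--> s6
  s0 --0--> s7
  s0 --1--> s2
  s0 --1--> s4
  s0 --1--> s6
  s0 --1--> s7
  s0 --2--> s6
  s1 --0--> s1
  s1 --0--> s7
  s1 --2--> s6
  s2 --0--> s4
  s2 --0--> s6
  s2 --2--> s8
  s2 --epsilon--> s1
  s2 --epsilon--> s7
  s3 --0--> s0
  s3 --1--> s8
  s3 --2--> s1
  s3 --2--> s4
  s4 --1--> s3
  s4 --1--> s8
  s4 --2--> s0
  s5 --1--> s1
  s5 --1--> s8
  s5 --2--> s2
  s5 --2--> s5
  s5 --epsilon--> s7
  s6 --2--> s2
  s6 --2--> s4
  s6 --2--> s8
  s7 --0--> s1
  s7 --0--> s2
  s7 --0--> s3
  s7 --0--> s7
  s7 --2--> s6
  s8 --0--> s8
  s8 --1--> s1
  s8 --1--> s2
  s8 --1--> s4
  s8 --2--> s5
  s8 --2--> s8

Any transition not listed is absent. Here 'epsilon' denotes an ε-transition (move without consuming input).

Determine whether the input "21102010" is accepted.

Start in {s0}.
Read '2': s0→{s6}; now {s6}.
Read '1': s6→∅; now ∅.
The set is empty and remains empty for the remaining 6 symbols.
The final set ∅ contains no accepting state.

No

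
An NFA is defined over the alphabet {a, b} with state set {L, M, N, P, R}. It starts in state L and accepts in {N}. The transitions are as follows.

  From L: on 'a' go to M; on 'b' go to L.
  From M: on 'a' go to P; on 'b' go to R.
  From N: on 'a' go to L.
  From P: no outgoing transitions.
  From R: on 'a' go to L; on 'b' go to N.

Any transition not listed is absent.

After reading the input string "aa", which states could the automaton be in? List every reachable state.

{P}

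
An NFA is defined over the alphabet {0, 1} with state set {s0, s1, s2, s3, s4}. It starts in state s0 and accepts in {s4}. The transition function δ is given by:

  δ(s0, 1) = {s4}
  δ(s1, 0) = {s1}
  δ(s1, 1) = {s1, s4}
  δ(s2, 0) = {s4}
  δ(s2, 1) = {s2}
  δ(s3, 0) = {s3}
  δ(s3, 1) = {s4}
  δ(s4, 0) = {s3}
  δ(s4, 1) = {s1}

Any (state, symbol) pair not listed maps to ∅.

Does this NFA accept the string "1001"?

Yes

Start in {s0}.
Read '1': {s0} → {s4}.
Read '0': {s4} → {s3}.
Read '0': {s3} → {s3}.
Read '1': {s3} → {s4}.
The final set {s4} contains the accepting state s4.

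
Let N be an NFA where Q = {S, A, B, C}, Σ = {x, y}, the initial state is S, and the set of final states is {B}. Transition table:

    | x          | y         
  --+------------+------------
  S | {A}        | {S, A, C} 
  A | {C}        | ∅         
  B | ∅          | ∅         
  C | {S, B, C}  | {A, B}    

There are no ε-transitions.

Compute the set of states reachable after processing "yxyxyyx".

{S, A, B, C}

Start in {S}.
Read 'y': {S} → {S, A, C}.
Read 'x': {S, A, C} → {S, A, B, C}.
Read 'y': {S, A, B, C} → {S, A, B, C}.
Read 'x': {S, A, B, C} → {S, A, B, C}.
Read 'y': {S, A, B, C} → {S, A, B, C}.
Read 'y': {S, A, B, C} → {S, A, B, C}.
Read 'x': {S, A, B, C} → {S, A, B, C}.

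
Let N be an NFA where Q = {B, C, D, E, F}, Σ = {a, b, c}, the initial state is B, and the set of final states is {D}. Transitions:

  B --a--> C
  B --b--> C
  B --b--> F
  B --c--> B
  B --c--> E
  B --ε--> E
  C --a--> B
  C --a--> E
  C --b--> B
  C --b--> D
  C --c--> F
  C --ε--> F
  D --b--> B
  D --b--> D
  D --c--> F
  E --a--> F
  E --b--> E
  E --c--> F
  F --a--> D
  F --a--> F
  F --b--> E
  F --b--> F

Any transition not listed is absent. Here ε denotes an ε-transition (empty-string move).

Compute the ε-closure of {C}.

{C, F}

Begin with {C}.
ε-move C → F; add F.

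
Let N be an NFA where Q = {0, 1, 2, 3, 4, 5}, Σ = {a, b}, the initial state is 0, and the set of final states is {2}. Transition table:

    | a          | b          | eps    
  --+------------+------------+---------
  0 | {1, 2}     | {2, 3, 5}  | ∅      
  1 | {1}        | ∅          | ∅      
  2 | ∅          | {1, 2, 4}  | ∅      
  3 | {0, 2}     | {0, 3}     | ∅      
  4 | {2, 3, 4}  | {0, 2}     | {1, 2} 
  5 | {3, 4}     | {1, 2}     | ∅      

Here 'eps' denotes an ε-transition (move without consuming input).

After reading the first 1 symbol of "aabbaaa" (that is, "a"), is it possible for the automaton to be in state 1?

Yes

Start in {0}.
Read 'a': {0} → {1, 2}.
State 1 is in {1, 2}.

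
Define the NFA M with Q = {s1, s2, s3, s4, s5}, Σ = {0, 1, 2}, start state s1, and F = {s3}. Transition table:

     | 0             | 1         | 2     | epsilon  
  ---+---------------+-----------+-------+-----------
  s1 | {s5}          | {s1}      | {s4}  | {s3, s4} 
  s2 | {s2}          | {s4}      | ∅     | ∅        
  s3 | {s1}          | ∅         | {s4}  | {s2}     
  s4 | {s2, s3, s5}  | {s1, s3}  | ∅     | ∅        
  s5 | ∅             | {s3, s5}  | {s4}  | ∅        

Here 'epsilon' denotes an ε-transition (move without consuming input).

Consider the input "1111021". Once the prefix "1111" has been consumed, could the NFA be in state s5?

No

Start: ε-closure({s1}) = {s1, s2, s3, s4}.
Read '1': s1→{s1}, s2→{s4}, s3→∅, s4→{s1, s3}; union {s1, s3, s4}; ε-closure = {s1, s2, s3, s4}.
Read '1': s1→{s1}, s2→{s4}, s3→∅, s4→{s1, s3}; union {s1, s3, s4}; ε-closure = {s1, s2, s3, s4}.
Read '1': s1→{s1}, s2→{s4}, s3→∅, s4→{s1, s3}; union {s1, s3, s4}; ε-closure = {s1, s2, s3, s4}.
Read '1': s1→{s1}, s2→{s4}, s3→∅, s4→{s1, s3}; union {s1, s3, s4}; ε-closure = {s1, s2, s3, s4}.
State s5 is not in {s1, s2, s3, s4}.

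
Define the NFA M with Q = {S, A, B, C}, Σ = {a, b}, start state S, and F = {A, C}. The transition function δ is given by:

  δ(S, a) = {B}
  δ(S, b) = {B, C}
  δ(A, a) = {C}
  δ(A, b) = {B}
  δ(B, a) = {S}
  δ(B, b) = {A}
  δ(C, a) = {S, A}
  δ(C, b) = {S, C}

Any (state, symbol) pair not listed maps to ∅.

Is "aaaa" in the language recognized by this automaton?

Start in {S}.
Read 'a': S→{B}; now {B}.
Read 'a': B→{S}; now {S}.
Read 'a': S→{B}; now {B}.
Read 'a': B→{S}; now {S}.
The final set {S} contains no accepting state.

No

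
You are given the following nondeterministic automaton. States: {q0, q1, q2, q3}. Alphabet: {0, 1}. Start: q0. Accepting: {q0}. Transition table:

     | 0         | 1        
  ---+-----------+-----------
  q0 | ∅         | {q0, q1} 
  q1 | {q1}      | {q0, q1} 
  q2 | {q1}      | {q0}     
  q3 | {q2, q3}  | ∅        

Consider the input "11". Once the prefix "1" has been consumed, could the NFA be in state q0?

Yes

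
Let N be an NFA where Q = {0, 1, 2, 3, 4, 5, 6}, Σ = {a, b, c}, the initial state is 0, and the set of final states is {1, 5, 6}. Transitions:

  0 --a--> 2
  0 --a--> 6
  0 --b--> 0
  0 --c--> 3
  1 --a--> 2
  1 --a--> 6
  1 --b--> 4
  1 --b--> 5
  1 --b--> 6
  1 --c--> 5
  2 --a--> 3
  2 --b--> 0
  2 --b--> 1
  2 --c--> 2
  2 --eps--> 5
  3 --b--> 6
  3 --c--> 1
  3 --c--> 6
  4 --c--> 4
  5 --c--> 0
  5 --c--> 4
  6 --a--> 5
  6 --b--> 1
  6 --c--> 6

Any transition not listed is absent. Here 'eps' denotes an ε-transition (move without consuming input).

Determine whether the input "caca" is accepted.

Start in {0}.
Read 'c': {0} → {3}.
Read 'a': {3} → ∅.
The set is empty and remains empty for the remaining 2 symbols.
The final set ∅ contains no accepting state.

No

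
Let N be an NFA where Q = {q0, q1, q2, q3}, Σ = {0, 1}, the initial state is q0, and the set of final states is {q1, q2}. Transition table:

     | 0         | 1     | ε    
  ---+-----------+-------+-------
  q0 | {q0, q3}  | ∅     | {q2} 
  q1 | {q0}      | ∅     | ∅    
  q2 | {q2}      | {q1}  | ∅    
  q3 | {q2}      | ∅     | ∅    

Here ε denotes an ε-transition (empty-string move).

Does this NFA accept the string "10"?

Yes

Start: ε-closure({q0}) = {q0, q2}.
Read '1': {q0, q2} → {q1}.
Read '0': {q1} → {q0, q2}.
The final set {q0, q2} contains the accepting state q2.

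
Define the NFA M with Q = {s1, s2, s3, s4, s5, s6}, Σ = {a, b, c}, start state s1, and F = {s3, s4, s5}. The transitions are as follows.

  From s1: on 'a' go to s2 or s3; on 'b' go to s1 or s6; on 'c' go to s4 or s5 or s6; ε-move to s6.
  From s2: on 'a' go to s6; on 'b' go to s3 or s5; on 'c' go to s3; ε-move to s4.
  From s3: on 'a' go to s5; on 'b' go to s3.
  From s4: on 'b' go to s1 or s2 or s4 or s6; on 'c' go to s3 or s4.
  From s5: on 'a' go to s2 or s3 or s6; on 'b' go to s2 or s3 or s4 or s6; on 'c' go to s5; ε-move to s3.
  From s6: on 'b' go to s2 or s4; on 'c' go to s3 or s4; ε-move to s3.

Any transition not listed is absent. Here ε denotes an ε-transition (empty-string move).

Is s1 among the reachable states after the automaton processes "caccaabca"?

No

Start: ε-closure({s1}) = {s1, s3, s6}.
Read 'c': {s1, s3, s6} → {s3, s4, s5, s6}.
Read 'a': {s3, s4, s5, s6} → {s2, s3, s4, s5, s6}.
Read 'c': {s2, s3, s4, s5, s6} → {s3, s4, s5}.
Read 'c': {s3, s4, s5} → {s3, s4, s5}.
Read 'a': {s3, s4, s5} → {s2, s3, s4, s5, s6}.
Read 'a': {s2, s3, s4, s5, s6} → {s2, s3, s4, s5, s6}.
Read 'b': {s2, s3, s4, s5, s6} → {s1, s2, s3, s4, s5, s6}.
Read 'c': {s1, s2, s3, s4, s5, s6} → {s3, s4, s5, s6}.
Read 'a': {s3, s4, s5, s6} → {s2, s3, s4, s5, s6}.
State s1 is not in {s2, s3, s4, s5, s6}.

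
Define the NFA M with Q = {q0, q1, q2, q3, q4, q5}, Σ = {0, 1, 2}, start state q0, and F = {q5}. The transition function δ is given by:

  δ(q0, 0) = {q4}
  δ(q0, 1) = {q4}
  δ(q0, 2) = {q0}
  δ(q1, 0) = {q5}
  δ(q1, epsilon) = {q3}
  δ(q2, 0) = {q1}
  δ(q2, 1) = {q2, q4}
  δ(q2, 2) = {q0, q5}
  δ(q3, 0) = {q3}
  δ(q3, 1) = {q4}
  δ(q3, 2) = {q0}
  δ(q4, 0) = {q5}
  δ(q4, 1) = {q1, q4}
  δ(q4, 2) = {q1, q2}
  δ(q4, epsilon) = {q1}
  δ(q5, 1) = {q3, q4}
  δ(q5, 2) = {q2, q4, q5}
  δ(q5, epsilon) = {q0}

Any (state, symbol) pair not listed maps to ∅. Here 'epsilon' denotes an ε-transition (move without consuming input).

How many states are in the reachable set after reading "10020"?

5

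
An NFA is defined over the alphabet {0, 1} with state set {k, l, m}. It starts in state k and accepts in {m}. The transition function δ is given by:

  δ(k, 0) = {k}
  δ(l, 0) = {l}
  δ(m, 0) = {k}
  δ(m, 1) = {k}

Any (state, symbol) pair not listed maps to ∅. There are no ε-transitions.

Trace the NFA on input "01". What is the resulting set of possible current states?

∅

Start in {k}.
Read '0': k→{k}; now {k}.
Read '1': k→∅; now ∅.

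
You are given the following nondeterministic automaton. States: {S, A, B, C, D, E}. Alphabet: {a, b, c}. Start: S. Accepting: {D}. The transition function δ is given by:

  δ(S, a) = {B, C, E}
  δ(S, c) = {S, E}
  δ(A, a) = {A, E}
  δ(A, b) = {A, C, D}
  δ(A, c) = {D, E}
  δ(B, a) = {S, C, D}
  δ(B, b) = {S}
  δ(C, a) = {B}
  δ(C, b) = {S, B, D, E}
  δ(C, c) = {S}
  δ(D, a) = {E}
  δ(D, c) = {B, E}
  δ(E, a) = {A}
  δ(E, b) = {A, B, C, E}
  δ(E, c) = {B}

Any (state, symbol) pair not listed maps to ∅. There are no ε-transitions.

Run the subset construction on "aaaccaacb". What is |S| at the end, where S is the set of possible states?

Start in {S}.
Read 'a': S→{B, C, E}; now {B, C, E}.
Read 'a': B→{S, C, D}, C→{B}, E→{A}; now {S, A, B, C, D}.
Read 'a': S→{B, C, E}, A→{A, E}, B→{S, C, D}, C→{B}, D→{E}; now {S, A, B, C, D, E}.
Read 'c': S→{S, E}, A→{D, E}, B→∅, C→{S}, D→{B, E}, E→{B}; now {S, B, D, E}.
Read 'c': S→{S, E}, B→∅, D→{B, E}, E→{B}; now {S, B, E}.
Read 'a': S→{B, C, E}, B→{S, C, D}, E→{A}; now {S, A, B, C, D, E}.
Read 'a': S→{B, C, E}, A→{A, E}, B→{S, C, D}, C→{B}, D→{E}, E→{A}; now {S, A, B, C, D, E}.
Read 'c': S→{S, E}, A→{D, E}, B→∅, C→{S}, D→{B, E}, E→{B}; now {S, B, D, E}.
Read 'b': S→∅, B→{S}, D→∅, E→{A, B, C, E}; now {S, A, B, C, E}.
That set has 5 states.

5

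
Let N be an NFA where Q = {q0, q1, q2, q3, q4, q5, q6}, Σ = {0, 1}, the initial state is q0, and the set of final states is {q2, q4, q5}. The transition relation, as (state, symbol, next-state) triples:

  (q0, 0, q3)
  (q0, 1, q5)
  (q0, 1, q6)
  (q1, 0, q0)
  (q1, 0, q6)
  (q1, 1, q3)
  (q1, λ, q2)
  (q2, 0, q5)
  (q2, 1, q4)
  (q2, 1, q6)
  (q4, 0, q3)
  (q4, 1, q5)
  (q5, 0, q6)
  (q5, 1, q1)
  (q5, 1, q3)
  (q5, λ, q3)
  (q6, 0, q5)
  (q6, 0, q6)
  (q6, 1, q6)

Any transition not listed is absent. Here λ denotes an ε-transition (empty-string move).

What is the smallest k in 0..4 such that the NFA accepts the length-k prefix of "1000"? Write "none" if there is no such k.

1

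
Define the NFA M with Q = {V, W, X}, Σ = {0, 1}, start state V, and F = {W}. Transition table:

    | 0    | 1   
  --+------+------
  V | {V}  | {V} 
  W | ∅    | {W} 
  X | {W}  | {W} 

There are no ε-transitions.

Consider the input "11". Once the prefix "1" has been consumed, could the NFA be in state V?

Yes

Start in {V}.
Read '1': V→{V}; now {V}.
State V is in {V}.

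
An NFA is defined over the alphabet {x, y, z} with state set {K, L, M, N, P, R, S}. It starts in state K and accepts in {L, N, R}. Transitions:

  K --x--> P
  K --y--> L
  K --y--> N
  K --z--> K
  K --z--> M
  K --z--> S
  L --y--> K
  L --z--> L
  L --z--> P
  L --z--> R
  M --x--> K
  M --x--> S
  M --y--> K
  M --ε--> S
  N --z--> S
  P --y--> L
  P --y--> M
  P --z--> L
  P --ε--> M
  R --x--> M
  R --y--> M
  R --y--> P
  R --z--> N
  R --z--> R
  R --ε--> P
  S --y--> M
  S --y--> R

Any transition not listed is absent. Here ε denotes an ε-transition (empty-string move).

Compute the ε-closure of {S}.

Begin with {S}.
No ε-moves leave this set, so the closure equals the set itself.

{S}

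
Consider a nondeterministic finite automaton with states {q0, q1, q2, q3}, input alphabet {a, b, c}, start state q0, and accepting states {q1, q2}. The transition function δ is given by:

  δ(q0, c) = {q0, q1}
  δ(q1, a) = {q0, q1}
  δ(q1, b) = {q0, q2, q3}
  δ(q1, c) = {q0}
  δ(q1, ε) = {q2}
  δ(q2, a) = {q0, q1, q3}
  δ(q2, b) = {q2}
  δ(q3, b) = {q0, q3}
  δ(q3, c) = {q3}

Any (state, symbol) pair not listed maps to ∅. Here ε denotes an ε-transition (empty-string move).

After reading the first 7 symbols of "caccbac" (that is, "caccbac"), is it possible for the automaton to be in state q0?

Yes

Start in {q0}.
Read 'c': q0→{q0, q1}; union {q0, q1}; ε-closure = {q0, q1, q2}.
Read 'a': q0→∅, q1→{q0, q1}, q2→{q0, q1, q3}; union {q0, q1, q3}; ε-closure = {q0, q1, q2, q3}.
Read 'c': q0→{q0, q1}, q1→{q0}, q2→∅, q3→{q3}; union {q0, q1, q3}; ε-closure = {q0, q1, q2, q3}.
Read 'c': q0→{q0, q1}, q1→{q0}, q2→∅, q3→{q3}; union {q0, q1, q3}; ε-closure = {q0, q1, q2, q3}.
Read 'b': q0→∅, q1→{q0, q2, q3}, q2→{q2}, q3→{q0, q3}; now {q0, q2, q3}.
Read 'a': q0→∅, q2→{q0, q1, q3}, q3→∅; union {q0, q1, q3}; ε-closure = {q0, q1, q2, q3}.
Read 'c': q0→{q0, q1}, q1→{q0}, q2→∅, q3→{q3}; union {q0, q1, q3}; ε-closure = {q0, q1, q2, q3}.
State q0 is in {q0, q1, q2, q3}.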